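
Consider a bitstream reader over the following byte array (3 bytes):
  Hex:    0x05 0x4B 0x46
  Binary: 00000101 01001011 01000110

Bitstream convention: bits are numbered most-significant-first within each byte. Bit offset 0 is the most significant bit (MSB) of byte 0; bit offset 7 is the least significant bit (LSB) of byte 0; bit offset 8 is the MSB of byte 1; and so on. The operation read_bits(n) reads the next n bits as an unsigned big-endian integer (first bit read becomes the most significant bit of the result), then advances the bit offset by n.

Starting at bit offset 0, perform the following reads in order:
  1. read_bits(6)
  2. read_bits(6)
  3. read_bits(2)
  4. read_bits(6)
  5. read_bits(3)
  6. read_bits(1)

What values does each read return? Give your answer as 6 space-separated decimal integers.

Answer: 1 20 2 52 3 0

Derivation:
Read 1: bits[0:6] width=6 -> value=1 (bin 000001); offset now 6 = byte 0 bit 6; 18 bits remain
Read 2: bits[6:12] width=6 -> value=20 (bin 010100); offset now 12 = byte 1 bit 4; 12 bits remain
Read 3: bits[12:14] width=2 -> value=2 (bin 10); offset now 14 = byte 1 bit 6; 10 bits remain
Read 4: bits[14:20] width=6 -> value=52 (bin 110100); offset now 20 = byte 2 bit 4; 4 bits remain
Read 5: bits[20:23] width=3 -> value=3 (bin 011); offset now 23 = byte 2 bit 7; 1 bits remain
Read 6: bits[23:24] width=1 -> value=0 (bin 0); offset now 24 = byte 3 bit 0; 0 bits remain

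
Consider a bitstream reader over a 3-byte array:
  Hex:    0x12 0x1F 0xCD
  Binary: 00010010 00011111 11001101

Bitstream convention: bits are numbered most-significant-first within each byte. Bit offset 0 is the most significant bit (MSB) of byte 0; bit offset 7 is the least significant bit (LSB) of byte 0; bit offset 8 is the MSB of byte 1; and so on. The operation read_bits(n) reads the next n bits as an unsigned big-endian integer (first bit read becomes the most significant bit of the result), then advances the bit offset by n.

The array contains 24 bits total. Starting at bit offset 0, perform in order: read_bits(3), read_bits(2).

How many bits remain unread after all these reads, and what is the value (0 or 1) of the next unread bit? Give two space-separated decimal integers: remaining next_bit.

Answer: 19 0

Derivation:
Read 1: bits[0:3] width=3 -> value=0 (bin 000); offset now 3 = byte 0 bit 3; 21 bits remain
Read 2: bits[3:5] width=2 -> value=2 (bin 10); offset now 5 = byte 0 bit 5; 19 bits remain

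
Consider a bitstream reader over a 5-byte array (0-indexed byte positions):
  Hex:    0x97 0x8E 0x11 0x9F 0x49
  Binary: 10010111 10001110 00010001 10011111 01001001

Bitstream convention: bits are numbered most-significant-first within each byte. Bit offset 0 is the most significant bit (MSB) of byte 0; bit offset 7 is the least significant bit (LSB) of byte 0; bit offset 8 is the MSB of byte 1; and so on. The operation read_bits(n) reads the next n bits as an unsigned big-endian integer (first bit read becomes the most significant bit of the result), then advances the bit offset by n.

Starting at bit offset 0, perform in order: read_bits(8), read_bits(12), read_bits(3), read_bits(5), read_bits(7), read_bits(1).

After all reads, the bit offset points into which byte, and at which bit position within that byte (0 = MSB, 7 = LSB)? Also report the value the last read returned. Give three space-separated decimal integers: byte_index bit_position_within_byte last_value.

Answer: 4 4 0

Derivation:
Read 1: bits[0:8] width=8 -> value=151 (bin 10010111); offset now 8 = byte 1 bit 0; 32 bits remain
Read 2: bits[8:20] width=12 -> value=2273 (bin 100011100001); offset now 20 = byte 2 bit 4; 20 bits remain
Read 3: bits[20:23] width=3 -> value=0 (bin 000); offset now 23 = byte 2 bit 7; 17 bits remain
Read 4: bits[23:28] width=5 -> value=25 (bin 11001); offset now 28 = byte 3 bit 4; 12 bits remain
Read 5: bits[28:35] width=7 -> value=122 (bin 1111010); offset now 35 = byte 4 bit 3; 5 bits remain
Read 6: bits[35:36] width=1 -> value=0 (bin 0); offset now 36 = byte 4 bit 4; 4 bits remain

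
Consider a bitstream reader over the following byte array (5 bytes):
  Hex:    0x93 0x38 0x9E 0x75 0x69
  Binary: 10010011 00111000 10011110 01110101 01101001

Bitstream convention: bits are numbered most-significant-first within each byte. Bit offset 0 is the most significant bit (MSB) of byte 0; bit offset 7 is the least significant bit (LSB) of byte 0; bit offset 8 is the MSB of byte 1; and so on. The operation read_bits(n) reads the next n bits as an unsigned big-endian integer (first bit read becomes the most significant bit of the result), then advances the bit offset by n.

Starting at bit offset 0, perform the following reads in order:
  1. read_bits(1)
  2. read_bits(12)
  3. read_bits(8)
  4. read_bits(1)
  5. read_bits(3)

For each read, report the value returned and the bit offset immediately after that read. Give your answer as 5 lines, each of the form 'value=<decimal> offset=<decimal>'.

Answer: value=1 offset=1
value=615 offset=13
value=19 offset=21
value=1 offset=22
value=4 offset=25

Derivation:
Read 1: bits[0:1] width=1 -> value=1 (bin 1); offset now 1 = byte 0 bit 1; 39 bits remain
Read 2: bits[1:13] width=12 -> value=615 (bin 001001100111); offset now 13 = byte 1 bit 5; 27 bits remain
Read 3: bits[13:21] width=8 -> value=19 (bin 00010011); offset now 21 = byte 2 bit 5; 19 bits remain
Read 4: bits[21:22] width=1 -> value=1 (bin 1); offset now 22 = byte 2 bit 6; 18 bits remain
Read 5: bits[22:25] width=3 -> value=4 (bin 100); offset now 25 = byte 3 bit 1; 15 bits remain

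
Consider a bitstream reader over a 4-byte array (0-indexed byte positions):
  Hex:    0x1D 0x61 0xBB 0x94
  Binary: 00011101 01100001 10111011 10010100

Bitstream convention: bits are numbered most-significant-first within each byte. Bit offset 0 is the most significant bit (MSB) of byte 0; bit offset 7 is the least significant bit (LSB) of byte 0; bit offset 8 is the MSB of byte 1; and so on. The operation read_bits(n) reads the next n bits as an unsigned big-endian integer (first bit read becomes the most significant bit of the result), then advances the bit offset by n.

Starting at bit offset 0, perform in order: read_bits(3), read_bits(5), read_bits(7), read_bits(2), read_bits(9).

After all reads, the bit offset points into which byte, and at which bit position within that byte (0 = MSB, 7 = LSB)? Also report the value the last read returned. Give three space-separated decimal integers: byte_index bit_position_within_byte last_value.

Read 1: bits[0:3] width=3 -> value=0 (bin 000); offset now 3 = byte 0 bit 3; 29 bits remain
Read 2: bits[3:8] width=5 -> value=29 (bin 11101); offset now 8 = byte 1 bit 0; 24 bits remain
Read 3: bits[8:15] width=7 -> value=48 (bin 0110000); offset now 15 = byte 1 bit 7; 17 bits remain
Read 4: bits[15:17] width=2 -> value=3 (bin 11); offset now 17 = byte 2 bit 1; 15 bits remain
Read 5: bits[17:26] width=9 -> value=238 (bin 011101110); offset now 26 = byte 3 bit 2; 6 bits remain

Answer: 3 2 238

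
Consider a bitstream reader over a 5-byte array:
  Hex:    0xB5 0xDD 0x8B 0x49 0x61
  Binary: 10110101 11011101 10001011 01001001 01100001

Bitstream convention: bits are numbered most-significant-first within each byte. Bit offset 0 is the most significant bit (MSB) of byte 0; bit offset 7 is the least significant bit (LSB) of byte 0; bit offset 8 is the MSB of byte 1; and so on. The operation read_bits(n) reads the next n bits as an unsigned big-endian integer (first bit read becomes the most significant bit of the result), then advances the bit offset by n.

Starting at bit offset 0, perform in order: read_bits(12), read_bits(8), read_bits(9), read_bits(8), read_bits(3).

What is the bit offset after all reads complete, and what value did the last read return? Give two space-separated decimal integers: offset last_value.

Read 1: bits[0:12] width=12 -> value=2909 (bin 101101011101); offset now 12 = byte 1 bit 4; 28 bits remain
Read 2: bits[12:20] width=8 -> value=216 (bin 11011000); offset now 20 = byte 2 bit 4; 20 bits remain
Read 3: bits[20:29] width=9 -> value=361 (bin 101101001); offset now 29 = byte 3 bit 5; 11 bits remain
Read 4: bits[29:37] width=8 -> value=44 (bin 00101100); offset now 37 = byte 4 bit 5; 3 bits remain
Read 5: bits[37:40] width=3 -> value=1 (bin 001); offset now 40 = byte 5 bit 0; 0 bits remain

Answer: 40 1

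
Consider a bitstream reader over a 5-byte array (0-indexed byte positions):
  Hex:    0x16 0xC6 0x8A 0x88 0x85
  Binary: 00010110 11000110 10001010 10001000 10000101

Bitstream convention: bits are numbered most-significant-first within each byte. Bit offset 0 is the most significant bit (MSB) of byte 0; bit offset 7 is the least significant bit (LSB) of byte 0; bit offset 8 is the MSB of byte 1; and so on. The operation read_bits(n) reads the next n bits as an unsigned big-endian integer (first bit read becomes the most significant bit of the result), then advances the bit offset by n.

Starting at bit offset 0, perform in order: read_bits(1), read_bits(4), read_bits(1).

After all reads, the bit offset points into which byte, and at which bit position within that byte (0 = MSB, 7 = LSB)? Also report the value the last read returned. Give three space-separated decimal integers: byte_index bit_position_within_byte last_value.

Read 1: bits[0:1] width=1 -> value=0 (bin 0); offset now 1 = byte 0 bit 1; 39 bits remain
Read 2: bits[1:5] width=4 -> value=2 (bin 0010); offset now 5 = byte 0 bit 5; 35 bits remain
Read 3: bits[5:6] width=1 -> value=1 (bin 1); offset now 6 = byte 0 bit 6; 34 bits remain

Answer: 0 6 1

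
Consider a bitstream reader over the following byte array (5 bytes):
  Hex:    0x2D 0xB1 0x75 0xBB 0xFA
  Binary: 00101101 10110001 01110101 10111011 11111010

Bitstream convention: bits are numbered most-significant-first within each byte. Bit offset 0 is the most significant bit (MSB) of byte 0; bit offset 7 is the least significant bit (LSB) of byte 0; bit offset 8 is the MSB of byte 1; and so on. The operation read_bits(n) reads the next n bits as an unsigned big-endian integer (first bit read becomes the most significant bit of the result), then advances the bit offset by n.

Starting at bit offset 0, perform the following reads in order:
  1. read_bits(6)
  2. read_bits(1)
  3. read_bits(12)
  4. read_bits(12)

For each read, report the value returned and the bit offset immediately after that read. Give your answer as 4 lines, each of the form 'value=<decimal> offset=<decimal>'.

Answer: value=11 offset=6
value=0 offset=7
value=3467 offset=19
value=2781 offset=31

Derivation:
Read 1: bits[0:6] width=6 -> value=11 (bin 001011); offset now 6 = byte 0 bit 6; 34 bits remain
Read 2: bits[6:7] width=1 -> value=0 (bin 0); offset now 7 = byte 0 bit 7; 33 bits remain
Read 3: bits[7:19] width=12 -> value=3467 (bin 110110001011); offset now 19 = byte 2 bit 3; 21 bits remain
Read 4: bits[19:31] width=12 -> value=2781 (bin 101011011101); offset now 31 = byte 3 bit 7; 9 bits remain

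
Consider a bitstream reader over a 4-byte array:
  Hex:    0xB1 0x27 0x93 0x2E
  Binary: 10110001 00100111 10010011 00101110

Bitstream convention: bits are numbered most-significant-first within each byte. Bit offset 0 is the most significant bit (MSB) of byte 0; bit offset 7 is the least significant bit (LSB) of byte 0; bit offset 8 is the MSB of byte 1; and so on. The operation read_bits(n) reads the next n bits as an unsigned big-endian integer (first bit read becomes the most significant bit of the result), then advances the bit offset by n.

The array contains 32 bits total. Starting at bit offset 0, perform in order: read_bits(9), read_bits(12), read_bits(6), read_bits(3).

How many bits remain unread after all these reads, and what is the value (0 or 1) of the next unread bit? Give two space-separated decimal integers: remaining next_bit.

Answer: 2 1

Derivation:
Read 1: bits[0:9] width=9 -> value=354 (bin 101100010); offset now 9 = byte 1 bit 1; 23 bits remain
Read 2: bits[9:21] width=12 -> value=1266 (bin 010011110010); offset now 21 = byte 2 bit 5; 11 bits remain
Read 3: bits[21:27] width=6 -> value=25 (bin 011001); offset now 27 = byte 3 bit 3; 5 bits remain
Read 4: bits[27:30] width=3 -> value=3 (bin 011); offset now 30 = byte 3 bit 6; 2 bits remain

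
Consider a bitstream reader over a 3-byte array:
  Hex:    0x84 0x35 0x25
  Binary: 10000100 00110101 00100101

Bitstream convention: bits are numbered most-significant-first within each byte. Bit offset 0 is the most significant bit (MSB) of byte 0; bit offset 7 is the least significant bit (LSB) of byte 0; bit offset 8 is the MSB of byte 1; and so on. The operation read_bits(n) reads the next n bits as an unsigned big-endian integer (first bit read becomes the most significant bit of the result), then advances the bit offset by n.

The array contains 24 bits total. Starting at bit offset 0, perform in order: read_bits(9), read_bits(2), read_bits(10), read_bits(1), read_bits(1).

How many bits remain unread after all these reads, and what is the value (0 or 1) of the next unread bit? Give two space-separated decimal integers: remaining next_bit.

Answer: 1 1

Derivation:
Read 1: bits[0:9] width=9 -> value=264 (bin 100001000); offset now 9 = byte 1 bit 1; 15 bits remain
Read 2: bits[9:11] width=2 -> value=1 (bin 01); offset now 11 = byte 1 bit 3; 13 bits remain
Read 3: bits[11:21] width=10 -> value=676 (bin 1010100100); offset now 21 = byte 2 bit 5; 3 bits remain
Read 4: bits[21:22] width=1 -> value=1 (bin 1); offset now 22 = byte 2 bit 6; 2 bits remain
Read 5: bits[22:23] width=1 -> value=0 (bin 0); offset now 23 = byte 2 bit 7; 1 bits remain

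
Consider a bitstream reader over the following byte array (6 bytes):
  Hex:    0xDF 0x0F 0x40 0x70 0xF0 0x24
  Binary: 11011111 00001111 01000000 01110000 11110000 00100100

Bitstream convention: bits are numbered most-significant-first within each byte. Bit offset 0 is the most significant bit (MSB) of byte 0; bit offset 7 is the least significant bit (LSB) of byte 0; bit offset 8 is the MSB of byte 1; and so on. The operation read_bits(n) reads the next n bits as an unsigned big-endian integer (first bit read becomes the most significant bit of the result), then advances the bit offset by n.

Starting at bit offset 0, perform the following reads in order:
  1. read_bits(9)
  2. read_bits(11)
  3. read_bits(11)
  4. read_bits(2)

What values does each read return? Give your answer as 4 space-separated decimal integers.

Answer: 446 244 56 1

Derivation:
Read 1: bits[0:9] width=9 -> value=446 (bin 110111110); offset now 9 = byte 1 bit 1; 39 bits remain
Read 2: bits[9:20] width=11 -> value=244 (bin 00011110100); offset now 20 = byte 2 bit 4; 28 bits remain
Read 3: bits[20:31] width=11 -> value=56 (bin 00000111000); offset now 31 = byte 3 bit 7; 17 bits remain
Read 4: bits[31:33] width=2 -> value=1 (bin 01); offset now 33 = byte 4 bit 1; 15 bits remain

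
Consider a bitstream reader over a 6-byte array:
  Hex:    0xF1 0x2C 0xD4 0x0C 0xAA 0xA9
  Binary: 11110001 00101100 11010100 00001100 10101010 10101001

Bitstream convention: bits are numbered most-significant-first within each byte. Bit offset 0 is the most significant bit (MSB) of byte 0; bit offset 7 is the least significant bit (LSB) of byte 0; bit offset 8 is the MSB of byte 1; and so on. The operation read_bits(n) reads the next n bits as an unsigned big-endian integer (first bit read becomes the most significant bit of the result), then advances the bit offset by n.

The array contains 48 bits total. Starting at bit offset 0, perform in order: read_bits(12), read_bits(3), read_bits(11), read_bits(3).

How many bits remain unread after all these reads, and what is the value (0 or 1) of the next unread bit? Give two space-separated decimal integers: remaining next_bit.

Read 1: bits[0:12] width=12 -> value=3858 (bin 111100010010); offset now 12 = byte 1 bit 4; 36 bits remain
Read 2: bits[12:15] width=3 -> value=6 (bin 110); offset now 15 = byte 1 bit 7; 33 bits remain
Read 3: bits[15:26] width=11 -> value=848 (bin 01101010000); offset now 26 = byte 3 bit 2; 22 bits remain
Read 4: bits[26:29] width=3 -> value=1 (bin 001); offset now 29 = byte 3 bit 5; 19 bits remain

Answer: 19 1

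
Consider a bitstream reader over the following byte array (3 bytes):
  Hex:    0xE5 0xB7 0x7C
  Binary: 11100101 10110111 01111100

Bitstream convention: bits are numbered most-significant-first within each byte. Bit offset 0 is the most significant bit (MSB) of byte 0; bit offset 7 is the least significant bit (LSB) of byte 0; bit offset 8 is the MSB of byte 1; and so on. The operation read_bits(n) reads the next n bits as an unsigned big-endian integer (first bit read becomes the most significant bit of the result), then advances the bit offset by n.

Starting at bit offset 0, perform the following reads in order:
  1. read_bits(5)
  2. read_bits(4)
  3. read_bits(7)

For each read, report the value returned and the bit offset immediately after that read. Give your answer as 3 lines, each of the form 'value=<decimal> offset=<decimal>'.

Read 1: bits[0:5] width=5 -> value=28 (bin 11100); offset now 5 = byte 0 bit 5; 19 bits remain
Read 2: bits[5:9] width=4 -> value=11 (bin 1011); offset now 9 = byte 1 bit 1; 15 bits remain
Read 3: bits[9:16] width=7 -> value=55 (bin 0110111); offset now 16 = byte 2 bit 0; 8 bits remain

Answer: value=28 offset=5
value=11 offset=9
value=55 offset=16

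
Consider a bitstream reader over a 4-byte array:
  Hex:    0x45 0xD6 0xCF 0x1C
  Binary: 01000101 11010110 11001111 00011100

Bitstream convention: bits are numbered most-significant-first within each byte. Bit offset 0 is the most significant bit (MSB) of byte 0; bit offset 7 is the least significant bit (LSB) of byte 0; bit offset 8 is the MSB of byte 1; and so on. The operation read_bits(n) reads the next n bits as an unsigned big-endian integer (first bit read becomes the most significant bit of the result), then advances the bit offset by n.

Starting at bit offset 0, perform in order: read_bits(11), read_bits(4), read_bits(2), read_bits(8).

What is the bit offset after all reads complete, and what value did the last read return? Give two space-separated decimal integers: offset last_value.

Answer: 25 158

Derivation:
Read 1: bits[0:11] width=11 -> value=558 (bin 01000101110); offset now 11 = byte 1 bit 3; 21 bits remain
Read 2: bits[11:15] width=4 -> value=11 (bin 1011); offset now 15 = byte 1 bit 7; 17 bits remain
Read 3: bits[15:17] width=2 -> value=1 (bin 01); offset now 17 = byte 2 bit 1; 15 bits remain
Read 4: bits[17:25] width=8 -> value=158 (bin 10011110); offset now 25 = byte 3 bit 1; 7 bits remain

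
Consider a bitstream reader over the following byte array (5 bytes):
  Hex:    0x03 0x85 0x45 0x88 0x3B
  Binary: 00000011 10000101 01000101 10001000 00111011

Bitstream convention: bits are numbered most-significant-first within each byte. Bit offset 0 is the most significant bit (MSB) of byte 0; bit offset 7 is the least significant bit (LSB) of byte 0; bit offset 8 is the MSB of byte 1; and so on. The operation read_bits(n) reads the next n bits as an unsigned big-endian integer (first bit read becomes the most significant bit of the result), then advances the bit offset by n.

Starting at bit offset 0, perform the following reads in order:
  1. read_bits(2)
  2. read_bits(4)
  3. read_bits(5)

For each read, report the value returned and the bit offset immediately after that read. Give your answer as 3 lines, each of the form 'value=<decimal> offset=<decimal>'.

Answer: value=0 offset=2
value=0 offset=6
value=28 offset=11

Derivation:
Read 1: bits[0:2] width=2 -> value=0 (bin 00); offset now 2 = byte 0 bit 2; 38 bits remain
Read 2: bits[2:6] width=4 -> value=0 (bin 0000); offset now 6 = byte 0 bit 6; 34 bits remain
Read 3: bits[6:11] width=5 -> value=28 (bin 11100); offset now 11 = byte 1 bit 3; 29 bits remain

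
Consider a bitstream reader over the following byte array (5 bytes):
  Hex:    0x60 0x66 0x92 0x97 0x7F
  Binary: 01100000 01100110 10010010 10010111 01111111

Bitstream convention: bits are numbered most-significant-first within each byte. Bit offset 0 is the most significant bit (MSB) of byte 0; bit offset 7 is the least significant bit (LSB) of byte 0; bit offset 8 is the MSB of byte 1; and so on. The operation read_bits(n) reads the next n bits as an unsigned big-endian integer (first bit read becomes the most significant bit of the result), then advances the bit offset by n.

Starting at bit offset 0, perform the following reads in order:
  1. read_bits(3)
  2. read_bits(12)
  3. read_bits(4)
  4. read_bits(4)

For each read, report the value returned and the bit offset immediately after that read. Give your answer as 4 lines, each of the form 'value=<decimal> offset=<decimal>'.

Read 1: bits[0:3] width=3 -> value=3 (bin 011); offset now 3 = byte 0 bit 3; 37 bits remain
Read 2: bits[3:15] width=12 -> value=51 (bin 000000110011); offset now 15 = byte 1 bit 7; 25 bits remain
Read 3: bits[15:19] width=4 -> value=4 (bin 0100); offset now 19 = byte 2 bit 3; 21 bits remain
Read 4: bits[19:23] width=4 -> value=9 (bin 1001); offset now 23 = byte 2 bit 7; 17 bits remain

Answer: value=3 offset=3
value=51 offset=15
value=4 offset=19
value=9 offset=23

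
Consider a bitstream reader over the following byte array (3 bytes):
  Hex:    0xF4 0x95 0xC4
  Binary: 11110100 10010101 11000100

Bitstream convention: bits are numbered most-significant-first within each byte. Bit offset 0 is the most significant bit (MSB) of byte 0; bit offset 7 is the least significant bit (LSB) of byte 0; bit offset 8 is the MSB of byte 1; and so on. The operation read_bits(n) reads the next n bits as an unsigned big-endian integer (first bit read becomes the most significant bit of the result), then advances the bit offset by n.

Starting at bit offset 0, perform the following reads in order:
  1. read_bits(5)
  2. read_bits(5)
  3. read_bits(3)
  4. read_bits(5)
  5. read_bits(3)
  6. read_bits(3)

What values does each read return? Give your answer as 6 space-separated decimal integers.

Answer: 30 18 2 23 0 4

Derivation:
Read 1: bits[0:5] width=5 -> value=30 (bin 11110); offset now 5 = byte 0 bit 5; 19 bits remain
Read 2: bits[5:10] width=5 -> value=18 (bin 10010); offset now 10 = byte 1 bit 2; 14 bits remain
Read 3: bits[10:13] width=3 -> value=2 (bin 010); offset now 13 = byte 1 bit 5; 11 bits remain
Read 4: bits[13:18] width=5 -> value=23 (bin 10111); offset now 18 = byte 2 bit 2; 6 bits remain
Read 5: bits[18:21] width=3 -> value=0 (bin 000); offset now 21 = byte 2 bit 5; 3 bits remain
Read 6: bits[21:24] width=3 -> value=4 (bin 100); offset now 24 = byte 3 bit 0; 0 bits remain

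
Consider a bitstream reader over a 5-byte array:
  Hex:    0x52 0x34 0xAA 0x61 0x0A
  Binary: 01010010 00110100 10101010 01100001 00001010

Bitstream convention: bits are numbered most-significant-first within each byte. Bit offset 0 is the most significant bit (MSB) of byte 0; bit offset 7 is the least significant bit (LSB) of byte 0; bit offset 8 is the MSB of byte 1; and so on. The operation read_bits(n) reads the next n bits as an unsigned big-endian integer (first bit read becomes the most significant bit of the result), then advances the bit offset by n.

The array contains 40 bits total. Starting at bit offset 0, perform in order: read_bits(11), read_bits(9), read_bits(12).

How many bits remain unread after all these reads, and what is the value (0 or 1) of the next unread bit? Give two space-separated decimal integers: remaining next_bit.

Read 1: bits[0:11] width=11 -> value=657 (bin 01010010001); offset now 11 = byte 1 bit 3; 29 bits remain
Read 2: bits[11:20] width=9 -> value=330 (bin 101001010); offset now 20 = byte 2 bit 4; 20 bits remain
Read 3: bits[20:32] width=12 -> value=2657 (bin 101001100001); offset now 32 = byte 4 bit 0; 8 bits remain

Answer: 8 0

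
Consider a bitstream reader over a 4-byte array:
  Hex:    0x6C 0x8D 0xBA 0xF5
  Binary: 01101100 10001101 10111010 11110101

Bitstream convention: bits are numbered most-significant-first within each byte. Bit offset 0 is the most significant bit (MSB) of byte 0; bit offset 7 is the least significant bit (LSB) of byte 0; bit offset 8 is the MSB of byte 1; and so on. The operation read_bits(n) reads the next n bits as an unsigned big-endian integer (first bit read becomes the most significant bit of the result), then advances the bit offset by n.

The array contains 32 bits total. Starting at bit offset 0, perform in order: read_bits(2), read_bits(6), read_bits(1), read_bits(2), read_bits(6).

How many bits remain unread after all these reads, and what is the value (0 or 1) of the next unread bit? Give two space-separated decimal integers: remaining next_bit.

Read 1: bits[0:2] width=2 -> value=1 (bin 01); offset now 2 = byte 0 bit 2; 30 bits remain
Read 2: bits[2:8] width=6 -> value=44 (bin 101100); offset now 8 = byte 1 bit 0; 24 bits remain
Read 3: bits[8:9] width=1 -> value=1 (bin 1); offset now 9 = byte 1 bit 1; 23 bits remain
Read 4: bits[9:11] width=2 -> value=0 (bin 00); offset now 11 = byte 1 bit 3; 21 bits remain
Read 5: bits[11:17] width=6 -> value=27 (bin 011011); offset now 17 = byte 2 bit 1; 15 bits remain

Answer: 15 0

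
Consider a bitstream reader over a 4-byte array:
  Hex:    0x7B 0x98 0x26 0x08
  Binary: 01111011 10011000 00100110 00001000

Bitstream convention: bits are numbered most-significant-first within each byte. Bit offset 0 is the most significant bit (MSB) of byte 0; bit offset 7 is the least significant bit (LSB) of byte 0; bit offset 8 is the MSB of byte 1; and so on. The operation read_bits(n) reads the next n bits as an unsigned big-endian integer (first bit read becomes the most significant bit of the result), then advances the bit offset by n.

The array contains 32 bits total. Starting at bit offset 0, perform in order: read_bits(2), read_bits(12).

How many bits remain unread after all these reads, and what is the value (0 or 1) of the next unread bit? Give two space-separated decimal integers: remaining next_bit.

Read 1: bits[0:2] width=2 -> value=1 (bin 01); offset now 2 = byte 0 bit 2; 30 bits remain
Read 2: bits[2:14] width=12 -> value=3814 (bin 111011100110); offset now 14 = byte 1 bit 6; 18 bits remain

Answer: 18 0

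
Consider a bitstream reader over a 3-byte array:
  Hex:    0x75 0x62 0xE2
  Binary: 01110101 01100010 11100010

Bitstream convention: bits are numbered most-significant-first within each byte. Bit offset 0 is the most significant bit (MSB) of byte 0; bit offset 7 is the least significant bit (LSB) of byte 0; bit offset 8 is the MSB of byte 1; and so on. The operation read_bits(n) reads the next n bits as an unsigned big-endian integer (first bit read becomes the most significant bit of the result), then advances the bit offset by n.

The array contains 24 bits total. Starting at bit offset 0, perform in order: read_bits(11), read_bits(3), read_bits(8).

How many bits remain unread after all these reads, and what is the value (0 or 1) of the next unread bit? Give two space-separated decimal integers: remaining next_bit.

Answer: 2 1

Derivation:
Read 1: bits[0:11] width=11 -> value=939 (bin 01110101011); offset now 11 = byte 1 bit 3; 13 bits remain
Read 2: bits[11:14] width=3 -> value=0 (bin 000); offset now 14 = byte 1 bit 6; 10 bits remain
Read 3: bits[14:22] width=8 -> value=184 (bin 10111000); offset now 22 = byte 2 bit 6; 2 bits remain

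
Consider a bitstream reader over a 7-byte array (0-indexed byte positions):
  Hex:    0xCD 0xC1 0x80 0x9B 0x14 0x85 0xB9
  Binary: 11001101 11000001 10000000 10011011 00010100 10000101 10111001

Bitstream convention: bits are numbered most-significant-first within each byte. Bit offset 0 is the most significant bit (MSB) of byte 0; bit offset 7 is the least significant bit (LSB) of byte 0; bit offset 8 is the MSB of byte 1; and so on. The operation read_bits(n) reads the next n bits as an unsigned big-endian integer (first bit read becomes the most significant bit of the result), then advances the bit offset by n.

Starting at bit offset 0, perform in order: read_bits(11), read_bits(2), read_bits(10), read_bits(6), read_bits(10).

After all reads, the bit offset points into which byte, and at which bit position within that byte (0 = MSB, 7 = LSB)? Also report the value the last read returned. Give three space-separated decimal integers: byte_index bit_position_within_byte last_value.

Read 1: bits[0:11] width=11 -> value=1646 (bin 11001101110); offset now 11 = byte 1 bit 3; 45 bits remain
Read 2: bits[11:13] width=2 -> value=0 (bin 00); offset now 13 = byte 1 bit 5; 43 bits remain
Read 3: bits[13:23] width=10 -> value=192 (bin 0011000000); offset now 23 = byte 2 bit 7; 33 bits remain
Read 4: bits[23:29] width=6 -> value=19 (bin 010011); offset now 29 = byte 3 bit 5; 27 bits remain
Read 5: bits[29:39] width=10 -> value=394 (bin 0110001010); offset now 39 = byte 4 bit 7; 17 bits remain

Answer: 4 7 394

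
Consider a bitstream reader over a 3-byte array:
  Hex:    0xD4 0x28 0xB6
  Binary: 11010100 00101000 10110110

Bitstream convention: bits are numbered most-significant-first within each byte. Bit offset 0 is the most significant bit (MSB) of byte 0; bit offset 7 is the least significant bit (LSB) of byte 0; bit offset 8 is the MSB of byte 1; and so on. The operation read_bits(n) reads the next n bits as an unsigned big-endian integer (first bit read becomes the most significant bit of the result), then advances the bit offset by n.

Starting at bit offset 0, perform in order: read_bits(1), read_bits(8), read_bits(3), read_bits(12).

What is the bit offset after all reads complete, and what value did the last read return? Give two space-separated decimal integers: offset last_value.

Read 1: bits[0:1] width=1 -> value=1 (bin 1); offset now 1 = byte 0 bit 1; 23 bits remain
Read 2: bits[1:9] width=8 -> value=168 (bin 10101000); offset now 9 = byte 1 bit 1; 15 bits remain
Read 3: bits[9:12] width=3 -> value=2 (bin 010); offset now 12 = byte 1 bit 4; 12 bits remain
Read 4: bits[12:24] width=12 -> value=2230 (bin 100010110110); offset now 24 = byte 3 bit 0; 0 bits remain

Answer: 24 2230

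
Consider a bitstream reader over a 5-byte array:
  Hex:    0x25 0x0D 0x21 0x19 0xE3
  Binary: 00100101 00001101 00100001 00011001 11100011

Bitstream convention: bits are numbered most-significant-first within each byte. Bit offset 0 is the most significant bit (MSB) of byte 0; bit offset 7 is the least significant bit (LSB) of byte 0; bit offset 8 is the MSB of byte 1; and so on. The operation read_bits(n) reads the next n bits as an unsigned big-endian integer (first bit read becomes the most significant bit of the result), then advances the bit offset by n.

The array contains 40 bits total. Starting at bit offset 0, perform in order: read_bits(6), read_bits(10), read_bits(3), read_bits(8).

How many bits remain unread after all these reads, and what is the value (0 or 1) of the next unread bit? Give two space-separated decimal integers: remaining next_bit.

Answer: 13 1

Derivation:
Read 1: bits[0:6] width=6 -> value=9 (bin 001001); offset now 6 = byte 0 bit 6; 34 bits remain
Read 2: bits[6:16] width=10 -> value=269 (bin 0100001101); offset now 16 = byte 2 bit 0; 24 bits remain
Read 3: bits[16:19] width=3 -> value=1 (bin 001); offset now 19 = byte 2 bit 3; 21 bits remain
Read 4: bits[19:27] width=8 -> value=8 (bin 00001000); offset now 27 = byte 3 bit 3; 13 bits remain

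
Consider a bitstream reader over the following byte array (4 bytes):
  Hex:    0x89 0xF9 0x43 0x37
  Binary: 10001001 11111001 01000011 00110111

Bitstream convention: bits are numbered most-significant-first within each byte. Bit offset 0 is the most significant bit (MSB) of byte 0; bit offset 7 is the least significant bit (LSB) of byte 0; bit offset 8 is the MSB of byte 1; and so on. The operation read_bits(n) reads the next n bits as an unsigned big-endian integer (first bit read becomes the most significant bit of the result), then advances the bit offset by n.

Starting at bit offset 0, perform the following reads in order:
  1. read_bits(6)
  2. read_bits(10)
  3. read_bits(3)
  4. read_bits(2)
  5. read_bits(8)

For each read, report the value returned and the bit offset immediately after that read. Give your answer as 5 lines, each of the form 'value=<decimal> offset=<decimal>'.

Answer: value=34 offset=6
value=505 offset=16
value=2 offset=19
value=0 offset=21
value=102 offset=29

Derivation:
Read 1: bits[0:6] width=6 -> value=34 (bin 100010); offset now 6 = byte 0 bit 6; 26 bits remain
Read 2: bits[6:16] width=10 -> value=505 (bin 0111111001); offset now 16 = byte 2 bit 0; 16 bits remain
Read 3: bits[16:19] width=3 -> value=2 (bin 010); offset now 19 = byte 2 bit 3; 13 bits remain
Read 4: bits[19:21] width=2 -> value=0 (bin 00); offset now 21 = byte 2 bit 5; 11 bits remain
Read 5: bits[21:29] width=8 -> value=102 (bin 01100110); offset now 29 = byte 3 bit 5; 3 bits remain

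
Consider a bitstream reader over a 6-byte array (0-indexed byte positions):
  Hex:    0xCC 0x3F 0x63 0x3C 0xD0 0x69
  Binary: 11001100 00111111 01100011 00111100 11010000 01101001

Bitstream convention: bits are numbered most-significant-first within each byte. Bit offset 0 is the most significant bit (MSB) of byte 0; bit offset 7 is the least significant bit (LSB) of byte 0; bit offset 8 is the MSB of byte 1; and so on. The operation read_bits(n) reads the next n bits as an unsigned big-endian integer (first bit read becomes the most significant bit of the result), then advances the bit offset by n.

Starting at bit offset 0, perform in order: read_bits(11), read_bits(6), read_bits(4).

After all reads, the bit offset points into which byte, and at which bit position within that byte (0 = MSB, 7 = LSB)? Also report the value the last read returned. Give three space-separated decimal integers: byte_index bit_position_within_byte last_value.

Read 1: bits[0:11] width=11 -> value=1633 (bin 11001100001); offset now 11 = byte 1 bit 3; 37 bits remain
Read 2: bits[11:17] width=6 -> value=62 (bin 111110); offset now 17 = byte 2 bit 1; 31 bits remain
Read 3: bits[17:21] width=4 -> value=12 (bin 1100); offset now 21 = byte 2 bit 5; 27 bits remain

Answer: 2 5 12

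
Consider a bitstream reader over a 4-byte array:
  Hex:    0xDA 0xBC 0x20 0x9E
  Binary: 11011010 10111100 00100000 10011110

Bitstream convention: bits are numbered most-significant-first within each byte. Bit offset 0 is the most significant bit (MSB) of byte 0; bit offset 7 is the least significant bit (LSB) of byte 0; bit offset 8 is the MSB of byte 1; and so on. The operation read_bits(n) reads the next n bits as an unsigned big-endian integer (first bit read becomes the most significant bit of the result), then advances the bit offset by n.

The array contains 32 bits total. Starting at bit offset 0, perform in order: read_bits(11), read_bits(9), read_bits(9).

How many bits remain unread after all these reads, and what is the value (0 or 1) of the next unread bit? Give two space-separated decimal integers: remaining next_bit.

Answer: 3 1

Derivation:
Read 1: bits[0:11] width=11 -> value=1749 (bin 11011010101); offset now 11 = byte 1 bit 3; 21 bits remain
Read 2: bits[11:20] width=9 -> value=450 (bin 111000010); offset now 20 = byte 2 bit 4; 12 bits remain
Read 3: bits[20:29] width=9 -> value=19 (bin 000010011); offset now 29 = byte 3 bit 5; 3 bits remain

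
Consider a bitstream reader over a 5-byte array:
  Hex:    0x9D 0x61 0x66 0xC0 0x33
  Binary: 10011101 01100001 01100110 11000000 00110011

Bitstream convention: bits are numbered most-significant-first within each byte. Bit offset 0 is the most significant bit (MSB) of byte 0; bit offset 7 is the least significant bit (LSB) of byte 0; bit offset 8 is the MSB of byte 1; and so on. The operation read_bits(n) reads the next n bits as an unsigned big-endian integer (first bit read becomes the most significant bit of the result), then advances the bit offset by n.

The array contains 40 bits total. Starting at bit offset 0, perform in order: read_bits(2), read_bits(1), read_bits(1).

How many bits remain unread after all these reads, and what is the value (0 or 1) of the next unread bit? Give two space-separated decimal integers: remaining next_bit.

Answer: 36 1

Derivation:
Read 1: bits[0:2] width=2 -> value=2 (bin 10); offset now 2 = byte 0 bit 2; 38 bits remain
Read 2: bits[2:3] width=1 -> value=0 (bin 0); offset now 3 = byte 0 bit 3; 37 bits remain
Read 3: bits[3:4] width=1 -> value=1 (bin 1); offset now 4 = byte 0 bit 4; 36 bits remain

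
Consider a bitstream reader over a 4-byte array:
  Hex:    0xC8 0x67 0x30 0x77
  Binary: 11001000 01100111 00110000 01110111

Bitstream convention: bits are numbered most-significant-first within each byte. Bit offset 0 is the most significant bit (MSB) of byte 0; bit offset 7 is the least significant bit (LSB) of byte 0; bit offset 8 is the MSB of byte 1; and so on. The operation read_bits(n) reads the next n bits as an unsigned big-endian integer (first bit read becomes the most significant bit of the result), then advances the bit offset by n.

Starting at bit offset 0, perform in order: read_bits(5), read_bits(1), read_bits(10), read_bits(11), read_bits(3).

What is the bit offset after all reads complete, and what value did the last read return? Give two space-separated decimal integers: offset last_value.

Read 1: bits[0:5] width=5 -> value=25 (bin 11001); offset now 5 = byte 0 bit 5; 27 bits remain
Read 2: bits[5:6] width=1 -> value=0 (bin 0); offset now 6 = byte 0 bit 6; 26 bits remain
Read 3: bits[6:16] width=10 -> value=103 (bin 0001100111); offset now 16 = byte 2 bit 0; 16 bits remain
Read 4: bits[16:27] width=11 -> value=387 (bin 00110000011); offset now 27 = byte 3 bit 3; 5 bits remain
Read 5: bits[27:30] width=3 -> value=5 (bin 101); offset now 30 = byte 3 bit 6; 2 bits remain

Answer: 30 5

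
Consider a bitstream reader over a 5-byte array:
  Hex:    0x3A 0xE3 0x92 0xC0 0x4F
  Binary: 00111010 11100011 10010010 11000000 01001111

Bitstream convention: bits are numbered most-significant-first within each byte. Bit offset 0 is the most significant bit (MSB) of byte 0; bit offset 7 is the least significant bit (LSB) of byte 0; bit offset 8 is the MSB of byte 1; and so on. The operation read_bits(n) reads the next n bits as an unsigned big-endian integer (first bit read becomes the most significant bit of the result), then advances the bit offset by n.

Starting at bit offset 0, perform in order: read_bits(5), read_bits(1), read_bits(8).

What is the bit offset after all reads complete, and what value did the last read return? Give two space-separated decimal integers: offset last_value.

Read 1: bits[0:5] width=5 -> value=7 (bin 00111); offset now 5 = byte 0 bit 5; 35 bits remain
Read 2: bits[5:6] width=1 -> value=0 (bin 0); offset now 6 = byte 0 bit 6; 34 bits remain
Read 3: bits[6:14] width=8 -> value=184 (bin 10111000); offset now 14 = byte 1 bit 6; 26 bits remain

Answer: 14 184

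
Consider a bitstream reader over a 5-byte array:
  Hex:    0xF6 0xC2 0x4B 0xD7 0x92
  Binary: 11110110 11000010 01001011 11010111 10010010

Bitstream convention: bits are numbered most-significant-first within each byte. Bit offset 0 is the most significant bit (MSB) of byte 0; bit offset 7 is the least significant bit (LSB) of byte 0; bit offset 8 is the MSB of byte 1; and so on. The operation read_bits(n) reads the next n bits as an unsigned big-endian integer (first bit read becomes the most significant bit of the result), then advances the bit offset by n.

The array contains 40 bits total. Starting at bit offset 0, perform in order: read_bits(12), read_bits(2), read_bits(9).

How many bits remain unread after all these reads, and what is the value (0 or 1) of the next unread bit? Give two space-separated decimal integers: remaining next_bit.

Read 1: bits[0:12] width=12 -> value=3948 (bin 111101101100); offset now 12 = byte 1 bit 4; 28 bits remain
Read 2: bits[12:14] width=2 -> value=0 (bin 00); offset now 14 = byte 1 bit 6; 26 bits remain
Read 3: bits[14:23] width=9 -> value=293 (bin 100100101); offset now 23 = byte 2 bit 7; 17 bits remain

Answer: 17 1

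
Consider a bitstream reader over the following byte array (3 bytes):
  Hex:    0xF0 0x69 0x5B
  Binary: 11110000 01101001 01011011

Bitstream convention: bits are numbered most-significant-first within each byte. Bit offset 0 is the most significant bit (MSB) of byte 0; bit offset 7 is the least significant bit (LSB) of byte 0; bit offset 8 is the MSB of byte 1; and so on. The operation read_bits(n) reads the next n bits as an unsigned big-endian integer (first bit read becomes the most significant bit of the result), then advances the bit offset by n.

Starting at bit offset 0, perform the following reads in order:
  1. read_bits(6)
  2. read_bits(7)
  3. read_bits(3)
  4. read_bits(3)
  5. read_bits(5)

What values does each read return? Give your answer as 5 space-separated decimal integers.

Answer: 60 13 1 2 27

Derivation:
Read 1: bits[0:6] width=6 -> value=60 (bin 111100); offset now 6 = byte 0 bit 6; 18 bits remain
Read 2: bits[6:13] width=7 -> value=13 (bin 0001101); offset now 13 = byte 1 bit 5; 11 bits remain
Read 3: bits[13:16] width=3 -> value=1 (bin 001); offset now 16 = byte 2 bit 0; 8 bits remain
Read 4: bits[16:19] width=3 -> value=2 (bin 010); offset now 19 = byte 2 bit 3; 5 bits remain
Read 5: bits[19:24] width=5 -> value=27 (bin 11011); offset now 24 = byte 3 bit 0; 0 bits remain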